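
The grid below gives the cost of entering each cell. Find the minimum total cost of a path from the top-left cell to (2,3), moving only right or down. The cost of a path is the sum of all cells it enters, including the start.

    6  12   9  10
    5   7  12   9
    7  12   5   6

41

Path (0,0)→(1,0)→(1,1)→(1,2)→(2,2)→(2,3): 6 + 5 + 7 + 12 + 5 + 6 = 41.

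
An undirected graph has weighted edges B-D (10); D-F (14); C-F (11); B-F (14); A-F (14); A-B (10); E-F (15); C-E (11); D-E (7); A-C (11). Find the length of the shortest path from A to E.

A few of the A→E routes:
A→F→D→E: 14 + 14 + 7 = 35
A→C→E: 11 + 11 = 22
A→F→C→E: 14 + 11 + 11 = 36
A→B→D→E: 10 + 10 + 7 = 27
A→F→E: 14 + 15 = 29
Shortest: 22.

22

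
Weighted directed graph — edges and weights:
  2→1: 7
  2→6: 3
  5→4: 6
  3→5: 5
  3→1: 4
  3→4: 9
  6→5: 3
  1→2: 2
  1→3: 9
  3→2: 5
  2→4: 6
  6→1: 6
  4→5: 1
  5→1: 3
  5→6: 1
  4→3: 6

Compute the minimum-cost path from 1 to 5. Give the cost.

Some routes from 1 to 5:
1-3-5: 9 + 5 = 14
1-2-4-5: 2 + 6 + 1 = 9
1-2-4-3-5: 2 + 6 + 6 + 5 = 19
1-2-6-5: 2 + 3 + 3 = 8
1-3-4-5: 9 + 9 + 1 = 19
Shortest: 8.

8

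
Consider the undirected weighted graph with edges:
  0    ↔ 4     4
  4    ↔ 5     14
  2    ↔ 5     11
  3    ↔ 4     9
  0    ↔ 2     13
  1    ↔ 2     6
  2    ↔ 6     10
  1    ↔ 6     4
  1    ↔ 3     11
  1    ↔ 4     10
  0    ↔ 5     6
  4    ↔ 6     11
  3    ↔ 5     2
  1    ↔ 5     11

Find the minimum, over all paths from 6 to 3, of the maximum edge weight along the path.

10

Comparing a few candidate routes:
6 → 2 → 1 → 4 → 3: max(10, 6, 10, 9) = 10
6 → 1 → 4 → 3: max(4, 10, 9) = 10
6 → 2 → 1 → 3: max(10, 6, 11) = 11
6 → 2 → 1 → 4 → 0 → 5 → 3: max(10, 6, 10, 4, 6, 2) = 10
6 → 1 → 4 → 0 → 5 → 3: max(4, 10, 4, 6, 2) = 10
Smallest bottleneck: 10.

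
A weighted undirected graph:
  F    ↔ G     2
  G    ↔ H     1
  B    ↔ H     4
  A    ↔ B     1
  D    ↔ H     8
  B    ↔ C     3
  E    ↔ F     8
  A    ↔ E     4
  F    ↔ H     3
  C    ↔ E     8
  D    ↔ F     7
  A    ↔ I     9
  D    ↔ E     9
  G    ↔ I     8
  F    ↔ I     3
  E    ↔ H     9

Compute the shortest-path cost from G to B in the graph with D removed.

Some routes from G to B avoiding D:
G -> F -> E -> A -> B: 2 + 8 + 4 + 1 = 15
G -> H -> B: 1 + 4 = 5
G -> F -> H -> B: 2 + 3 + 4 = 9
The minimum is 5.

5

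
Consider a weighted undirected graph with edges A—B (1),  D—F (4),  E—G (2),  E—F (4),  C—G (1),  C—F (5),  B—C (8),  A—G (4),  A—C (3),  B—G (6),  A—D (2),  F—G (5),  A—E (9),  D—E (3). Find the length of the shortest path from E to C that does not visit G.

8

Some routes from E to C avoiding G:
E -> F -> C: 4 + 5 = 9
E -> D -> A -> C: 3 + 2 + 3 = 8
E -> A -> C: 9 + 3 = 12
E -> D -> F -> C: 3 + 4 + 5 = 12
E -> F -> D -> A -> C: 4 + 4 + 2 + 3 = 13
Best route has total 8.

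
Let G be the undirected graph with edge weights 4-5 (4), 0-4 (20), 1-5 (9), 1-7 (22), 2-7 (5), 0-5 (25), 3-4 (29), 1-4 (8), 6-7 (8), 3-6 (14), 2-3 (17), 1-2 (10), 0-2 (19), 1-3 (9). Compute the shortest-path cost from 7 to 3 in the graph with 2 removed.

22

Paths from 7 to 3 avoiding 2:
7 - 1 - 3: 22 + 9 = 31
7 - 1 - 4 - 3: 22 + 8 + 29 = 59
7 - 1 - 5 - 4 - 3: 22 + 9 + 4 + 29 = 64
7 - 6 - 3: 8 + 14 = 22
7 - 1 - 5 - 0 - 4 - 3: 22 + 9 + 25 + 20 + 29 = 105
Best route has total 22.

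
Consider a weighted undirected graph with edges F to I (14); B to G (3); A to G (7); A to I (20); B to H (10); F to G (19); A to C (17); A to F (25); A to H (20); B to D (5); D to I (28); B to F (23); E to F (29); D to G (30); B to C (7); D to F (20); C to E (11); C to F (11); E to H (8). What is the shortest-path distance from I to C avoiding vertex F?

Some routes from I to C avoiding F:
I-A-G-B-C: 20 + 7 + 3 + 7 = 37
I-A-H-E-C: 20 + 20 + 8 + 11 = 59
I-A-C: 20 + 17 = 37
I-D-B-C: 28 + 5 + 7 = 40
I-A-H-B-C: 20 + 20 + 10 + 7 = 57
I-A-G-B-H-E-C: 20 + 7 + 3 + 10 + 8 + 11 = 59
The minimum is 37.

37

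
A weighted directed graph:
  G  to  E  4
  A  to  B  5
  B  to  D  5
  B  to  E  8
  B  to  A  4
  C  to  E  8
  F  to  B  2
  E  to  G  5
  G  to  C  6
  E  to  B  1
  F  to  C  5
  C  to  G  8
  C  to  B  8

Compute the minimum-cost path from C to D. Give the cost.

Paths from C to D:
C - B - D: 8 + 5 = 13
C - G - E - B - D: 8 + 4 + 1 + 5 = 18
C - E - B - D: 8 + 1 + 5 = 14
The minimum is 13.

13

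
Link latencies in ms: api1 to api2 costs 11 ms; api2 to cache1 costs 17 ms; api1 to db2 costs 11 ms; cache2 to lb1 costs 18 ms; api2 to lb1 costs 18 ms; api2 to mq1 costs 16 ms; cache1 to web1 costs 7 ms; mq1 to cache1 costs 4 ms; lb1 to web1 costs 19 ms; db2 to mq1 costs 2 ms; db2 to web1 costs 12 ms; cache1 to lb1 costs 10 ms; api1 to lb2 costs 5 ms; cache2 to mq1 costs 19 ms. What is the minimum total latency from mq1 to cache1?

A few of the mq1→cache1 routes:
mq1→db2→web1→lb1→cache1: 2 + 12 + 19 + 10 = 43
mq1→cache1: 4
mq1→api2→cache1: 16 + 17 = 33
mq1→db2→web1→cache1: 2 + 12 + 7 = 21
mq1→db2→api1→api2→cache1: 2 + 11 + 11 + 17 = 41
Best route has total 4 ms.

4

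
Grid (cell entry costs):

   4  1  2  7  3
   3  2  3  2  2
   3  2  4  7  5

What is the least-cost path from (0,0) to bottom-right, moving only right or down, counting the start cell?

19

Take (0,0) -> (0,1) -> (0,2) -> (1,2) -> (1,3) -> (1,4) -> (2,4) for a total of 4 + 1 + 2 + 3 + 2 + 2 + 5 = 19.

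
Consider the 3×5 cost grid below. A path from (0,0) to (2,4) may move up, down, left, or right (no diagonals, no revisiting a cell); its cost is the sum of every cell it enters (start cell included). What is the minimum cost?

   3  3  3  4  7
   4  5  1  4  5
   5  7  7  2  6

Path r0c0 → r0c1 → r0c2 → r1c2 → r1c3 → r2c3 → r2c4: 3 + 3 + 3 + 1 + 4 + 2 + 6 = 22.

22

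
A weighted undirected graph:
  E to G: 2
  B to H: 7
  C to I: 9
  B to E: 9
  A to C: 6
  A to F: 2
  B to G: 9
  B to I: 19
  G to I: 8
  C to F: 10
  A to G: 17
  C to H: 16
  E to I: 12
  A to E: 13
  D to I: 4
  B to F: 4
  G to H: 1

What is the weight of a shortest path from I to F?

17

Some routes from I to F:
I - G - B - F: 8 + 9 + 4 = 21
I - G - E - B - F: 8 + 2 + 9 + 4 = 23
I - C - A - F: 9 + 6 + 2 = 17
I - B - F: 19 + 4 = 23
I - C - F: 9 + 10 = 19
I - G - H - B - F: 8 + 1 + 7 + 4 = 20
Shortest: 17.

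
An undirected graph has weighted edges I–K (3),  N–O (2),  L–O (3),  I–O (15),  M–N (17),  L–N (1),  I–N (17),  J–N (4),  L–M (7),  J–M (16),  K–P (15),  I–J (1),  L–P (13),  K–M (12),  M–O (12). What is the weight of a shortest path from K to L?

A few of the K→L routes:
K - M - L: 12 + 7 = 19
K - I - J - N - L: 3 + 1 + 4 + 1 = 9
K - I - J - N - O - L: 3 + 1 + 4 + 2 + 3 = 13
The minimum is 9.

9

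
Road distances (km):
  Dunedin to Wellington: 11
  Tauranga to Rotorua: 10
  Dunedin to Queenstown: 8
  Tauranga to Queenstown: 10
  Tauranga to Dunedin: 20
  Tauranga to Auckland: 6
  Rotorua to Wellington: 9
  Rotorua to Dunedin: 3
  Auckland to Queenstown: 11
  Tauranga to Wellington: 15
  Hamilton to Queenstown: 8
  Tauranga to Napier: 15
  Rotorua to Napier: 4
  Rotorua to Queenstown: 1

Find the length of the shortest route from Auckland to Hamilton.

19

Checking several routes:
Auckland-Tauranga-Rotorua-Queenstown-Hamilton: 6 + 10 + 1 + 8 = 25
Auckland-Queenstown-Hamilton: 11 + 8 = 19
Auckland-Tauranga-Napier-Rotorua-Queenstown-Hamilton: 6 + 15 + 4 + 1 + 8 = 34
Auckland-Tauranga-Queenstown-Hamilton: 6 + 10 + 8 = 24
Auckland-Tauranga-Dunedin-Rotorua-Queenstown-Hamilton: 6 + 20 + 3 + 1 + 8 = 38
Auckland-Tauranga-Rotorua-Dunedin-Queenstown-Hamilton: 6 + 10 + 3 + 8 + 8 = 35
Best route has total 19 km.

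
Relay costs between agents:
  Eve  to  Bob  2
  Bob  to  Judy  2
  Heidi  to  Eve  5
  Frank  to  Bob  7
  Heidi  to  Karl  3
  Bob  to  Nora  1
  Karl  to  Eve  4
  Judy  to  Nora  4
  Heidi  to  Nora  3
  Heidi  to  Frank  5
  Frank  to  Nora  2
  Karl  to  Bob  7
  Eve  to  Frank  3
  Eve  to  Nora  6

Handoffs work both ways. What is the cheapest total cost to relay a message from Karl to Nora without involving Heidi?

7

A few of the Karl→Nora routes:
Karl - Eve - Frank - Nora: 4 + 3 + 2 = 9
Karl - Eve - Bob - Nora: 4 + 2 + 1 = 7
Karl - Eve - Nora: 4 + 6 = 10
Karl - Bob - Nora: 7 + 1 = 8
The minimum is 7.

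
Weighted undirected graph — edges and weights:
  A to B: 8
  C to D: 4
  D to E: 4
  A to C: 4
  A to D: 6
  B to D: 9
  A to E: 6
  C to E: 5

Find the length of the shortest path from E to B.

13

Checking several routes:
E -> D -> A -> B: 4 + 6 + 8 = 18
E -> A -> B: 6 + 8 = 14
E -> C -> D -> B: 5 + 4 + 9 = 18
E -> C -> A -> B: 5 + 4 + 8 = 17
E -> D -> B: 4 + 9 = 13
Best route has total 13.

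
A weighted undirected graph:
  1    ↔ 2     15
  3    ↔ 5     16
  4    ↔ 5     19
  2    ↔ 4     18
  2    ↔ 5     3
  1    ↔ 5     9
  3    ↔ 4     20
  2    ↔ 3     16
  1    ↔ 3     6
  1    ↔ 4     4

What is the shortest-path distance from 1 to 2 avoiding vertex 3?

12

Some routes from 1 to 2 avoiding 3:
1 -> 2: 15
1 -> 4 -> 2: 4 + 18 = 22
1 -> 5 -> 2: 9 + 3 = 12
Shortest: 12.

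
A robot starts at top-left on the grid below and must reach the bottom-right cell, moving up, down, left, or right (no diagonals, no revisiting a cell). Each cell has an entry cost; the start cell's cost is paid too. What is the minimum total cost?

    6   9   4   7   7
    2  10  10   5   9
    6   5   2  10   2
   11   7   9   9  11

44

One optimal route is r0c0 → r1c0 → r2c0 → r2c1 → r2c2 → r2c3 → r2c4 → r3c4.
Its cost is 6 + 2 + 6 + 5 + 2 + 10 + 2 + 11 = 44.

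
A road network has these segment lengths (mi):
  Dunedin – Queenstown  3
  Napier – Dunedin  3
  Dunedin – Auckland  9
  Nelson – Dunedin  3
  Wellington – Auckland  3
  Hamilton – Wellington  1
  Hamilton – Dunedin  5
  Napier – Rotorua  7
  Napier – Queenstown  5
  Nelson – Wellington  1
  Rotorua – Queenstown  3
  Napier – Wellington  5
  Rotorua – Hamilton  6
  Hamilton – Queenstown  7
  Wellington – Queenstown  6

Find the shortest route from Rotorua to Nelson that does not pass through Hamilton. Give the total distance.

Comparing a few candidate routes:
Rotorua-Napier-Dunedin-Nelson: 7 + 3 + 3 = 13
Rotorua-Queenstown-Dunedin-Nelson: 3 + 3 + 3 = 9
Rotorua-Queenstown-Wellington-Nelson: 3 + 6 + 1 = 10
The minimum is 9 mi.

9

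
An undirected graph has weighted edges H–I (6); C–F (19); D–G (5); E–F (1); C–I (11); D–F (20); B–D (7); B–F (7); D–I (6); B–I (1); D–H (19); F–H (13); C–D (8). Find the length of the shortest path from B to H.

Some routes from B to H:
B -> D -> C -> I -> H: 7 + 8 + 11 + 6 = 32
B -> D -> I -> H: 7 + 6 + 6 = 19
B -> I -> D -> H: 1 + 6 + 19 = 26
B -> D -> H: 7 + 19 = 26
B -> I -> H: 1 + 6 = 7
B -> F -> H: 7 + 13 = 20
Best route has total 7.

7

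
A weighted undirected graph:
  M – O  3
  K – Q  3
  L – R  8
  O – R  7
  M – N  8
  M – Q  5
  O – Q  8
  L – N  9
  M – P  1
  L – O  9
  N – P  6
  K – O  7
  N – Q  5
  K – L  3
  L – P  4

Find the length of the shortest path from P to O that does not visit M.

Comparing a few candidate routes:
P -> L -> O: 4 + 9 = 13
P -> L -> K -> Q -> O: 4 + 3 + 3 + 8 = 18
P -> L -> K -> O: 4 + 3 + 7 = 14
Best route has total 13.

13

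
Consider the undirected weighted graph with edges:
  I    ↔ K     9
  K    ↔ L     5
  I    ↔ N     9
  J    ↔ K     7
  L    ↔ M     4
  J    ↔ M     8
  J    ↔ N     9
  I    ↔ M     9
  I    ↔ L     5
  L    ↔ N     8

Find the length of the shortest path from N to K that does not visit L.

16

Paths from N to K avoiding L:
N-J-K: 9 + 7 = 16
N-I-K: 9 + 9 = 18
N-J-M-I-K: 9 + 8 + 9 + 9 = 35
N-I-M-J-K: 9 + 9 + 8 + 7 = 33
The minimum is 16.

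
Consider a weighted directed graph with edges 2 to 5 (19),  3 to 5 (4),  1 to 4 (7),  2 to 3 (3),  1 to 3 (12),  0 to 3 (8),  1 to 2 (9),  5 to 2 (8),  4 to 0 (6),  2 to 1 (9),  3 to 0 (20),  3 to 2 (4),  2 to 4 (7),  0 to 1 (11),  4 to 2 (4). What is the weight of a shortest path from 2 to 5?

7

Paths from 2 to 5:
2→4→0→1→3→5: 7 + 6 + 11 + 12 + 4 = 40
2→4→0→3→5: 7 + 6 + 8 + 4 = 25
2→1→4→0→3→5: 9 + 7 + 6 + 8 + 4 = 34
2→5: 19
2→3→5: 3 + 4 = 7
2→1→3→5: 9 + 12 + 4 = 25
The minimum is 7.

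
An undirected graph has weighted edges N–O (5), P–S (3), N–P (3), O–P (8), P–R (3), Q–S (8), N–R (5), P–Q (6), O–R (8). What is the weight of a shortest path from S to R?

Comparing a few candidate routes:
S→P→N→R: 3 + 3 + 5 = 11
S→P→N→O→R: 3 + 3 + 5 + 8 = 19
S→Q→P→R: 8 + 6 + 3 = 17
S→P→R: 3 + 3 = 6
The minimum is 6.

6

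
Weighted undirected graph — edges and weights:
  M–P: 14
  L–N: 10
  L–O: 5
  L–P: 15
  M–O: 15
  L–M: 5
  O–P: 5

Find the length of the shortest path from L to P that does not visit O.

15

Routes from L to P avoiding O:
L → P: 15
L → M → P: 5 + 14 = 19
Best route has total 15.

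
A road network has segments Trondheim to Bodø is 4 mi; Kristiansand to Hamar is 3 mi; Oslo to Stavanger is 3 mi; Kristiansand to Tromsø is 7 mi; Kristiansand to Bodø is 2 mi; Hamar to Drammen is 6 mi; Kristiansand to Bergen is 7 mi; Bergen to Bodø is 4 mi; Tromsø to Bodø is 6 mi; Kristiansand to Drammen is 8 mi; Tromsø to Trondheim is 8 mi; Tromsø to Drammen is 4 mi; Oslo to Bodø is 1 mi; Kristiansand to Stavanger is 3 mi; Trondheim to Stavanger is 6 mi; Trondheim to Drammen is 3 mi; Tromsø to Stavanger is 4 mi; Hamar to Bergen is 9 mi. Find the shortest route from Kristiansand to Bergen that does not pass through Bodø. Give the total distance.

Some routes from Kristiansand to Bergen avoiding Bodø:
Kristiansand → Tromsø → Drammen → Hamar → Bergen: 7 + 4 + 6 + 9 = 26
Kristiansand → Hamar → Bergen: 3 + 9 = 12
Kristiansand → Drammen → Hamar → Bergen: 8 + 6 + 9 = 23
Kristiansand → Stavanger → Tromsø → Drammen → Hamar → Bergen: 3 + 4 + 4 + 6 + 9 = 26
Kristiansand → Bergen: 7
The minimum is 7 mi.

7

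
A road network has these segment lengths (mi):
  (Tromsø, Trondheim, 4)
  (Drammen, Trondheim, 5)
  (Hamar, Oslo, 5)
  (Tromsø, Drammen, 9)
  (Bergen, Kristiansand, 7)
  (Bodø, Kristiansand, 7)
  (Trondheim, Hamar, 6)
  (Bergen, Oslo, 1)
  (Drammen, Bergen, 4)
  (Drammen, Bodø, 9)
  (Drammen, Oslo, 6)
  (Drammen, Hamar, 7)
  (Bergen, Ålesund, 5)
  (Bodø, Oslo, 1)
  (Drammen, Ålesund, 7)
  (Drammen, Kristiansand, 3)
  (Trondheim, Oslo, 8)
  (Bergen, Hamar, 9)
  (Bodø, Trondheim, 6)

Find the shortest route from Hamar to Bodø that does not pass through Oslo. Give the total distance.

12

Checking several routes:
Hamar - Drammen - Kristiansand - Bodø: 7 + 3 + 7 = 17
Hamar - Drammen - Bodø: 7 + 9 = 16
Hamar - Drammen - Trondheim - Bodø: 7 + 5 + 6 = 18
Hamar - Trondheim - Bodø: 6 + 6 = 12
The minimum is 12 mi.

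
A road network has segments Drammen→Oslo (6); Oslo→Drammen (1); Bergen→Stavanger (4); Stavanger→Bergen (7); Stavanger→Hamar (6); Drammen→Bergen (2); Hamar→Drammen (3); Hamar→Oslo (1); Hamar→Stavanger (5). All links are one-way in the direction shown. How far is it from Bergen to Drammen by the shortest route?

Routes from Bergen to Drammen:
Bergen - Stavanger - Hamar - Oslo - Drammen: 4 + 6 + 1 + 1 = 12
Bergen - Stavanger - Hamar - Drammen: 4 + 6 + 3 = 13
Shortest: 12 mi.

12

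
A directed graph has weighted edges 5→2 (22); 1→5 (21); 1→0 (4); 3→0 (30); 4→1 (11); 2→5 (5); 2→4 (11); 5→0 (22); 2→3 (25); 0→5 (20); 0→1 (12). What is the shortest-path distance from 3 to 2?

72

Candidate routes:
3→0→1→5→2: 30 + 12 + 21 + 22 = 85
3→0→5→2: 30 + 20 + 22 = 72
Shortest: 72.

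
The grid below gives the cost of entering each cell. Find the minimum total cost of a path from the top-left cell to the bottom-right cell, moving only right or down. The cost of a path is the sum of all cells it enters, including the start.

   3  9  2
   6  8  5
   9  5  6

Take [0,0] [0,1] [0,2] [1,2] [2,2] for a total of 3 + 9 + 2 + 5 + 6 = 25.

25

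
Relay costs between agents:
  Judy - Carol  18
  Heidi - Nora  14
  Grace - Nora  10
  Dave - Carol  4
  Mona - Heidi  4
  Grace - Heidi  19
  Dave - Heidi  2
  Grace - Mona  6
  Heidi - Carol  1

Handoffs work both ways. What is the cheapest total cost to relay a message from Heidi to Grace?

Candidate routes:
Heidi → Grace: 19
Heidi → Mona → Grace: 4 + 6 = 10
Heidi → Nora → Grace: 14 + 10 = 24
Best route has total 10.

10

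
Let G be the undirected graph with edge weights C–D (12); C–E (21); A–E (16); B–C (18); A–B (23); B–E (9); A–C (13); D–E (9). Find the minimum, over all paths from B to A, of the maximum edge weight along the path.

Checking several routes:
B - C - A: max(18, 13) = 18
B - E - A: max(9, 16) = 16
B - E - D - C - A: max(9, 9, 12, 13) = 13
B - C - D - E - A: max(18, 12, 9, 16) = 18
The minimum achievable maximum is 13.

13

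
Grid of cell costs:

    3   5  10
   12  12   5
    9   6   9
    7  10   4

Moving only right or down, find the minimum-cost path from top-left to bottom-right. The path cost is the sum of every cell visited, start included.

Path [0,0] -> [0,1] -> [0,2] -> [1,2] -> [2,2] -> [3,2]: 3 + 5 + 10 + 5 + 9 + 4 = 36.

36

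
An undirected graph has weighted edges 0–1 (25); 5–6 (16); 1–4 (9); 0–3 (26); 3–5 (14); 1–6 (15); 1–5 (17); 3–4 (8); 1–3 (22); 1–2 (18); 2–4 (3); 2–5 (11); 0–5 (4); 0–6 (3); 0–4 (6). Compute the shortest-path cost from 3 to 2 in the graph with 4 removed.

25

Comparing a few candidate routes:
3 → 1 → 2: 22 + 18 = 40
3 → 0 → 5 → 2: 26 + 4 + 11 = 41
3 → 5 → 2: 14 + 11 = 25
The minimum is 25.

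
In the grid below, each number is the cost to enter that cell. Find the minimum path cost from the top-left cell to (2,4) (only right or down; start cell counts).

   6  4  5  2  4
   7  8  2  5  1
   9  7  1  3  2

23

Best path: (0,0)→(0,1)→(0,2)→(1,2)→(2,2)→(2,3)→(2,4)
Cost: 6 + 4 + 5 + 2 + 1 + 3 + 2 = 23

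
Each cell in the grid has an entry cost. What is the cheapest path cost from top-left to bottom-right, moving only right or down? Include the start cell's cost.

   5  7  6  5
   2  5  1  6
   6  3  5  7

25

Path (0,0) (1,0) (1,1) (1,2) (2,2) (2,3): 5 + 2 + 5 + 1 + 5 + 7 = 25.
For comparison, the top-then-right route costs 36.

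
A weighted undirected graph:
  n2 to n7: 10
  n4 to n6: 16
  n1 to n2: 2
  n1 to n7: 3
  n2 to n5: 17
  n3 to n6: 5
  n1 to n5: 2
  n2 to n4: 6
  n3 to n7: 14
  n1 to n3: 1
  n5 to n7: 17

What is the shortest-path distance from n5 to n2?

4

Some routes from n5 to n2:
n5 - n1 - n2: 2 + 2 = 4
n5 - n2: 17
n5 - n1 - n7 - n2: 2 + 3 + 10 = 15
n5 - n7 - n1 - n2: 17 + 3 + 2 = 22
n5 - n1 - n3 - n7 - n2: 2 + 1 + 14 + 10 = 27
The minimum is 4.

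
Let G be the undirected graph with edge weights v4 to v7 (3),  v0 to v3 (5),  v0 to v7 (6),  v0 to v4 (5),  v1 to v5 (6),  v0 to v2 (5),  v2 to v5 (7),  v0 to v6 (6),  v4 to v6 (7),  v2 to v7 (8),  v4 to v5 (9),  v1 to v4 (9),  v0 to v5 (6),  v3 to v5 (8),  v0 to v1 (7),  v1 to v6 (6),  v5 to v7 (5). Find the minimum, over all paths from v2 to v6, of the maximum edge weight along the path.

A few of the v2→v6 routes:
v2 -> v0 -> v7 -> v5 -> v1 -> v6: max(5, 6, 5, 6, 6) = 6
v2 -> v0 -> v6: max(5, 6) = 6
v2 -> v0 -> v4 -> v7 -> v5 -> v1 -> v6: max(5, 5, 3, 5, 6, 6) = 6
Smallest bottleneck: 6.

6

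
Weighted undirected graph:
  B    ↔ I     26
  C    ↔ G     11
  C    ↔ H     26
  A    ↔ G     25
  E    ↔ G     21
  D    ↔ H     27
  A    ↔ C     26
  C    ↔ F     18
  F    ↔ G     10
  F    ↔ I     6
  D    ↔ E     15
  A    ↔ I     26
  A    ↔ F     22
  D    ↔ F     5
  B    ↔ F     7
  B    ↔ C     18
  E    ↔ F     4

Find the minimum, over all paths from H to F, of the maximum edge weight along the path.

26

Some routes from H to F:
H-C-F: max(26, 18) = 26
H-C-A-I-B-F: max(26, 26, 26, 26, 7) = 26
H-C-A-F: max(26, 26, 22) = 26
H-C-A-I-F: max(26, 26, 26, 6) = 26
Smallest bottleneck: 26.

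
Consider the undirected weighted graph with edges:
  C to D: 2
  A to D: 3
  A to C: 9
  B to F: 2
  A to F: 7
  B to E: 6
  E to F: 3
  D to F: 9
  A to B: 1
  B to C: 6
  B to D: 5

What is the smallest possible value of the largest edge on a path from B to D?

A few of the B→D routes:
B - C - D: max(6, 2) = 6
B - A - D: max(1, 3) = 3
B - D: max(5) = 5
B - E - F - A - D: max(6, 3, 7, 3) = 7
B - F - A - D: max(2, 7, 3) = 7
Smallest bottleneck: 3.

3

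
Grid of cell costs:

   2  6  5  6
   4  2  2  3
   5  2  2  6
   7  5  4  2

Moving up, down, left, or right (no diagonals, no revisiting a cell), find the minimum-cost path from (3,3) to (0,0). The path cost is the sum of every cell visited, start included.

Path r3c3→r3c2→r2c2→r1c2→r1c1→r1c0→r0c0: 2 + 4 + 2 + 2 + 2 + 4 + 2 = 18.

18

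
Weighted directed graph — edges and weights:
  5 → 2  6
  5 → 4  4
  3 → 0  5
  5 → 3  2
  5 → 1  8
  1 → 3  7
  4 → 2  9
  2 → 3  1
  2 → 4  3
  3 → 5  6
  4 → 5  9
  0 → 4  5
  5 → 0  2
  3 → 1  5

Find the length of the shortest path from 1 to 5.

13

Candidate routes:
1-3-5: 7 + 6 = 13
1-3-0-4-5: 7 + 5 + 5 + 9 = 26
Shortest: 13.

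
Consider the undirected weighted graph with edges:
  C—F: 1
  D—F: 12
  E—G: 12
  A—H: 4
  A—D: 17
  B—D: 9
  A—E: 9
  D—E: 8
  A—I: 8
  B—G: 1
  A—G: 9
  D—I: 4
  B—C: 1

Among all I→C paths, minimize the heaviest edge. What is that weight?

9

A few of the I→C routes:
I → A → G → B → C: max(8, 9, 1, 1) = 9
I → A → E → D → B → C: max(8, 9, 8, 9, 1) = 9
I → D → B → C: max(4, 9, 1) = 9
I → D → E → A → G → B → C: max(4, 8, 9, 9, 1, 1) = 9
I → A → E → G → B → D → F → C: max(8, 9, 12, 1, 9, 12, 1) = 12
The minimum achievable maximum is 9.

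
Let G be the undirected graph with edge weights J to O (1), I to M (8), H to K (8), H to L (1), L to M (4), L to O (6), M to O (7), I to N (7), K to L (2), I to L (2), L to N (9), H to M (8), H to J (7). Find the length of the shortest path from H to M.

5

Comparing a few candidate routes:
H - L - I - M: 1 + 2 + 8 = 11
H - M: 8
H - L - M: 1 + 4 = 5
Shortest: 5.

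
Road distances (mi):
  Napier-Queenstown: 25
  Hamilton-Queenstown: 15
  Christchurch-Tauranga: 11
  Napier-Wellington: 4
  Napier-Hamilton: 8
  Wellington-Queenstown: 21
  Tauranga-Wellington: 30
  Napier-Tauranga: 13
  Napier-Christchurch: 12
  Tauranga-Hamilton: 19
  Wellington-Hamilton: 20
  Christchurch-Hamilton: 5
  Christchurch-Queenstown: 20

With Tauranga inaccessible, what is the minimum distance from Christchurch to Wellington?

16

Checking several routes:
Christchurch -> Hamilton -> Napier -> Wellington: 5 + 8 + 4 = 17
Christchurch -> Napier -> Wellington: 12 + 4 = 16
Christchurch -> Hamilton -> Wellington: 5 + 20 = 25
The minimum is 16 mi.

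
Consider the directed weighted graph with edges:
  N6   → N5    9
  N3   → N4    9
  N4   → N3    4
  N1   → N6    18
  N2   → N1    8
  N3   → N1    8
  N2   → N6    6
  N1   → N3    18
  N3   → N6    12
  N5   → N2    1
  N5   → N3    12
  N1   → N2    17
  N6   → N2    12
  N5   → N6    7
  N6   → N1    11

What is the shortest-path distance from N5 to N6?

7

A few of the N5→N6 routes:
N5-N2-N1-N6: 1 + 8 + 18 = 27
N5-N6: 7
N5-N2-N1-N3-N6: 1 + 8 + 18 + 12 = 39
N5-N2-N6: 1 + 6 = 7
N5-N3-N1-N6: 12 + 8 + 18 = 38
N5-N3-N6: 12 + 12 = 24
Best route has total 7.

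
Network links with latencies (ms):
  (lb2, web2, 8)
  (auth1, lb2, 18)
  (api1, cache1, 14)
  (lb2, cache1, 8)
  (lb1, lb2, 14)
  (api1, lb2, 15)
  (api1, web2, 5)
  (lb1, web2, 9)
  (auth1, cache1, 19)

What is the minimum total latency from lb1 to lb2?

14

Candidate routes:
lb1 - web2 - lb2: 9 + 8 = 17
lb1 - web2 - api1 - lb2: 9 + 5 + 15 = 29
lb1 - web2 - api1 - cache1 - auth1 - lb2: 9 + 5 + 14 + 19 + 18 = 65
lb1 - web2 - api1 - cache1 - lb2: 9 + 5 + 14 + 8 = 36
lb1 - lb2: 14
Best route has total 14 ms.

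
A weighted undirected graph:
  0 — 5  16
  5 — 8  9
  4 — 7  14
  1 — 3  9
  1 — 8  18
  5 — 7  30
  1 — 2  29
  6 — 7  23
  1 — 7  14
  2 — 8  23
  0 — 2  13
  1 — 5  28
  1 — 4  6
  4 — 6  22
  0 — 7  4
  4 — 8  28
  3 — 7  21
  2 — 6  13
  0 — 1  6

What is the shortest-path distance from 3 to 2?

A few of the 3→2 routes:
3→1→2: 9 + 29 = 38
3→1→7→0→2: 9 + 14 + 4 + 13 = 40
3→7→0→2: 21 + 4 + 13 = 38
3→1→0→2: 9 + 6 + 13 = 28
Best route has total 28.

28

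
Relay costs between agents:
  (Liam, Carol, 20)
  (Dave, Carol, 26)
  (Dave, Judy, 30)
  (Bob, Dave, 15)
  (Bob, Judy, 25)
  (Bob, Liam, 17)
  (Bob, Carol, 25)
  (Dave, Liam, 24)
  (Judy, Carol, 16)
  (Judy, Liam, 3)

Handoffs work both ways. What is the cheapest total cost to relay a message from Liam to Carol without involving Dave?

Routes from Liam to Carol avoiding Dave:
Liam → Bob → Carol: 17 + 25 = 42
Liam → Judy → Bob → Carol: 3 + 25 + 25 = 53
Liam → Judy → Carol: 3 + 16 = 19
Liam → Carol: 20
Liam → Bob → Judy → Carol: 17 + 25 + 16 = 58
Shortest: 19.

19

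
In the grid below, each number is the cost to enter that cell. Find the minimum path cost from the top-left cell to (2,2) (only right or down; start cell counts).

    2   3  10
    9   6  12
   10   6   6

23

Cheapest: r0c0 r0c1 r1c1 r2c1 r2c2
  2 + 3 + 6 + 6 + 6 = 23
(Top row then right column would cost 33.)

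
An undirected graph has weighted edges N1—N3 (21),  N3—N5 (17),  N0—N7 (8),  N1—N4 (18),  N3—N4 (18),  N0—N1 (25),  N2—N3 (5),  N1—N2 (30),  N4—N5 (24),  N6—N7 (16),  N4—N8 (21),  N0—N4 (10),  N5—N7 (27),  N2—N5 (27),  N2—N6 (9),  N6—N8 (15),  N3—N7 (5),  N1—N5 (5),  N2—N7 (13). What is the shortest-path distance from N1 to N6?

Comparing a few candidate routes:
N1 → N5 → N2 → N6: 5 + 27 + 9 = 41
N1 → N3 → N2 → N6: 21 + 5 + 9 = 35
N1 → N2 → N6: 30 + 9 = 39
N1 → N5 → N3 → N2 → N6: 5 + 17 + 5 + 9 = 36
Best route has total 35.

35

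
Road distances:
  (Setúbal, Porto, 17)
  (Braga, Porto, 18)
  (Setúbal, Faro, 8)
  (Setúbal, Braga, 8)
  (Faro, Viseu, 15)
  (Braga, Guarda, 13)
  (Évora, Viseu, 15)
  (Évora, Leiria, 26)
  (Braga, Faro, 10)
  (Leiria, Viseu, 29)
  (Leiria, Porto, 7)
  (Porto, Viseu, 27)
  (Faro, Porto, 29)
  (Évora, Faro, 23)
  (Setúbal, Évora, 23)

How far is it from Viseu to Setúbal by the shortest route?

Checking several routes:
Viseu-Porto-Setúbal: 27 + 17 = 44
Viseu-Faro-Braga-Setúbal: 15 + 10 + 8 = 33
Viseu-Faro-Setúbal: 15 + 8 = 23
Viseu-Évora-Setúbal: 15 + 23 = 38
Shortest: 23.

23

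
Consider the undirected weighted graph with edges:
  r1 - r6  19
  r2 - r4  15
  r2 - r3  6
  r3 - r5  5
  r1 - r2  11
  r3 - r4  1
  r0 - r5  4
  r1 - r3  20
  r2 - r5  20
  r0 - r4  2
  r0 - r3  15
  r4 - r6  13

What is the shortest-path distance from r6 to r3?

Some routes from r6 to r3:
r6-r4-r3: 13 + 1 = 14
r6-r1-r2-r3: 19 + 11 + 6 = 36
r6-r4-r0-r5-r3: 13 + 2 + 4 + 5 = 24
r6-r4-r2-r3: 13 + 15 + 6 = 34
r6-r1-r3: 19 + 20 = 39
r6-r4-r0-r3: 13 + 2 + 15 = 30
Shortest: 14.

14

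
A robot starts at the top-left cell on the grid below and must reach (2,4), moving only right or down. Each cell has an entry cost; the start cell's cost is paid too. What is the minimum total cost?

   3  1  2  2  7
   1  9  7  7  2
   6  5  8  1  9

Take r0c0→r0c1→r0c2→r0c3→r1c3→r2c3→r2c4 for a total of 3 + 1 + 2 + 2 + 7 + 1 + 9 = 25.
(Top row then right column would cost 26.)

25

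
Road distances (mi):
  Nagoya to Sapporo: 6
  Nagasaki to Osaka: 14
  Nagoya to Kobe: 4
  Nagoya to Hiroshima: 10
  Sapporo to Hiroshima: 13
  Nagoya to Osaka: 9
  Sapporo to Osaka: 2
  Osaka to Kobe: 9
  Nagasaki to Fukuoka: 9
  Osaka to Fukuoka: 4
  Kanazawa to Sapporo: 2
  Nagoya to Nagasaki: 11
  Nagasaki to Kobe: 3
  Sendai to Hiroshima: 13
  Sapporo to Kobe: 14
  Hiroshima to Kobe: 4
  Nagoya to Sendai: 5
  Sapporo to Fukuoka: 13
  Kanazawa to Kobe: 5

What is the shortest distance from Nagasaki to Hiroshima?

7

Checking several routes:
Nagasaki -> Nagoya -> Hiroshima: 11 + 10 = 21
Nagasaki -> Kobe -> Nagoya -> Hiroshima: 3 + 4 + 10 = 17
Nagasaki -> Nagoya -> Kobe -> Hiroshima: 11 + 4 + 4 = 19
Nagasaki -> Kobe -> Hiroshima: 3 + 4 = 7
The minimum is 7 mi.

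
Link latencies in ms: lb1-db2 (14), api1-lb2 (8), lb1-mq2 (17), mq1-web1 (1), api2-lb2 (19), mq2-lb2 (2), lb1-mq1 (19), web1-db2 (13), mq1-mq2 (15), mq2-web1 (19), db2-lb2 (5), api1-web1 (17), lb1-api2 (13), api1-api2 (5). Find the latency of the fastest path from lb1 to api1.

18

Some routes from lb1 to api1:
lb1 -> mq1 -> web1 -> api1: 19 + 1 + 17 = 37
lb1 -> api2 -> lb2 -> api1: 13 + 19 + 8 = 40
lb1 -> api2 -> api1: 13 + 5 = 18
lb1 -> db2 -> lb2 -> api1: 14 + 5 + 8 = 27
lb1 -> mq2 -> lb2 -> api1: 17 + 2 + 8 = 27
Best route has total 18 ms.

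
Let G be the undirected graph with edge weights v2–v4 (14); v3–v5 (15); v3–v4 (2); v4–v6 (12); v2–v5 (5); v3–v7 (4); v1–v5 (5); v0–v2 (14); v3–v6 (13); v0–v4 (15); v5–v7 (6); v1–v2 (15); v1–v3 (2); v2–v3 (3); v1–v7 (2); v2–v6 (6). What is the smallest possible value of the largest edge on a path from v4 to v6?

6

Checking several routes:
v4-v6: max(12) = 12
v4-v3-v7-v5-v2-v6: max(2, 4, 6, 5, 6) = 6
v4-v3-v1-v7-v5-v2-v6: max(2, 2, 2, 6, 5, 6) = 6
v4-v3-v7-v1-v5-v2-v6: max(2, 4, 2, 5, 5, 6) = 6
v4-v3-v1-v5-v2-v6: max(2, 2, 5, 5, 6) = 6
v4-v3-v2-v6: max(2, 3, 6) = 6
The minimum achievable maximum is 6.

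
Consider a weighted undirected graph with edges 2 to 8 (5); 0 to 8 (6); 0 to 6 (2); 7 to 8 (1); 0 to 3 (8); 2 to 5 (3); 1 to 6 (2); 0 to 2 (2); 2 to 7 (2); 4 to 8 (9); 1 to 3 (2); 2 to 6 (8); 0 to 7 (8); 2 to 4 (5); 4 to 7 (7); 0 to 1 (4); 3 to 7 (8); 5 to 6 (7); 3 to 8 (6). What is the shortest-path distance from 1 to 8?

8

Some routes from 1 to 8:
1→0→2→7→8: 4 + 2 + 2 + 1 = 9
1→3→8: 2 + 6 = 8
1→6→0→2→7→8: 2 + 2 + 2 + 2 + 1 = 9
The minimum is 8.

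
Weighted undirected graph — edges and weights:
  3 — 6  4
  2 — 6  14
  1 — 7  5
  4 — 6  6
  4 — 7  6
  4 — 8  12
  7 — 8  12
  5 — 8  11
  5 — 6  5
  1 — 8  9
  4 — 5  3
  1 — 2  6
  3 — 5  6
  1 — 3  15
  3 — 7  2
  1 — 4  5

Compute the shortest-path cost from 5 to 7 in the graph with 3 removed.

9

Some routes from 5 to 7 avoiding 3:
5-6-4-7: 5 + 6 + 6 = 17
5-4-1-7: 3 + 5 + 5 = 13
5-4-7: 3 + 6 = 9
Shortest: 9.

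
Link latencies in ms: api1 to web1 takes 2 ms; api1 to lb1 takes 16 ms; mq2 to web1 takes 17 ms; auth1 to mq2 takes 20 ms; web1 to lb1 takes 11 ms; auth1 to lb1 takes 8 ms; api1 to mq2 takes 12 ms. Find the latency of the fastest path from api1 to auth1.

21

Some routes from api1 to auth1:
api1 - web1 - lb1 - auth1: 2 + 11 + 8 = 21
api1 - mq2 - auth1: 12 + 20 = 32
api1 - lb1 - auth1: 16 + 8 = 24
The minimum is 21 ms.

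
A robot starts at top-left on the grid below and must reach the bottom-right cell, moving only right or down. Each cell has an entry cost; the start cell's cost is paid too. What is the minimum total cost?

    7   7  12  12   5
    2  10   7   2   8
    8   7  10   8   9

45

One optimal route is (0,0)→(1,0)→(1,1)→(1,2)→(1,3)→(1,4)→(2,4).
Its cost is 7 + 2 + 10 + 7 + 2 + 8 + 9 = 45.
(Top row then right column would cost 60.)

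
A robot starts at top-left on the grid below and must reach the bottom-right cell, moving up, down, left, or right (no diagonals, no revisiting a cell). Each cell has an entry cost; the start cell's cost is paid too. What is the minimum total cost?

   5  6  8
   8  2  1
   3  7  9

23

Best path: r0c0 -> r0c1 -> r1c1 -> r1c2 -> r2c2
Cost: 5 + 6 + 2 + 1 + 9 = 23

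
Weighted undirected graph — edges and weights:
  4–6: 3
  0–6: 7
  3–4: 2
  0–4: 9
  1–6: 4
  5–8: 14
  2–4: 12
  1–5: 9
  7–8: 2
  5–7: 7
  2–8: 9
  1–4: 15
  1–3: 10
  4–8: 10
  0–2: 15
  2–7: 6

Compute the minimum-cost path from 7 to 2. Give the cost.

Comparing a few candidate routes:
7-2: 6
7-8-4-2: 2 + 10 + 12 = 24
7-8-2: 2 + 9 = 11
7-5-8-2: 7 + 14 + 9 = 30
Shortest: 6.

6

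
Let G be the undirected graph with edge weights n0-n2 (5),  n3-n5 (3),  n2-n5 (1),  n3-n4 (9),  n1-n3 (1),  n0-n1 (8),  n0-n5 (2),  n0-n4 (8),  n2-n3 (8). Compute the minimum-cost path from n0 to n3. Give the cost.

5

Checking several routes:
n0 → n2 → n5 → n3: 5 + 1 + 3 = 9
n0 → n5 → n3: 2 + 3 = 5
n0 → n1 → n3: 8 + 1 = 9
n0 → n2 → n3: 5 + 8 = 13
n0 → n5 → n2 → n3: 2 + 1 + 8 = 11
Shortest: 5.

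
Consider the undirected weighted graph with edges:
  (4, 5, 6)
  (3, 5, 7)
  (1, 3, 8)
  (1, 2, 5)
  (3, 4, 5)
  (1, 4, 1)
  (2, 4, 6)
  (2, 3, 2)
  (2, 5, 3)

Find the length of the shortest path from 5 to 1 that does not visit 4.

Paths from 5 to 1 avoiding 4:
5 - 3 - 2 - 1: 7 + 2 + 5 = 14
5 - 2 - 3 - 1: 3 + 2 + 8 = 13
5 - 2 - 1: 3 + 5 = 8
5 - 3 - 1: 7 + 8 = 15
The minimum is 8.

8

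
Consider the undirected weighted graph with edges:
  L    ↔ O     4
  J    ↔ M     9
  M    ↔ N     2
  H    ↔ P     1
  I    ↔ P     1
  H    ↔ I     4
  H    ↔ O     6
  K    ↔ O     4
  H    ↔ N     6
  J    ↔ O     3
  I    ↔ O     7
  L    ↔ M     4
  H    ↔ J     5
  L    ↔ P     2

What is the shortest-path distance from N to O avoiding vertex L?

A few of the N→O routes:
N -> H -> O: 6 + 6 = 12
N -> M -> J -> O: 2 + 9 + 3 = 14
N -> H -> J -> O: 6 + 5 + 3 = 14
Best route has total 12.

12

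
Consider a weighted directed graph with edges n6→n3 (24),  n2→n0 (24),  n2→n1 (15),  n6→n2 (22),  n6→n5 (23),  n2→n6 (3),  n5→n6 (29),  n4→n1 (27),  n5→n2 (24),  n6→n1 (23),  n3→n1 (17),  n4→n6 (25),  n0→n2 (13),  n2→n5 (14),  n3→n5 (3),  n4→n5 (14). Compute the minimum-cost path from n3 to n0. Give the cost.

51

Candidate routes:
n3 -> n5 -> n6 -> n2 -> n0: 3 + 29 + 22 + 24 = 78
n3 -> n5 -> n2 -> n0: 3 + 24 + 24 = 51
Shortest: 51.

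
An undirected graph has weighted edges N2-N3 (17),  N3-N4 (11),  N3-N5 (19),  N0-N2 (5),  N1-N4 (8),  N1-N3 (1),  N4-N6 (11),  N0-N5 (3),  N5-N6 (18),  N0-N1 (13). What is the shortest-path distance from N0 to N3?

Checking several routes:
N0-N2-N3: 5 + 17 = 22
N0-N5-N3: 3 + 19 = 22
N0-N1-N3: 13 + 1 = 14
N0-N1-N4-N3: 13 + 8 + 11 = 32
Shortest: 14.

14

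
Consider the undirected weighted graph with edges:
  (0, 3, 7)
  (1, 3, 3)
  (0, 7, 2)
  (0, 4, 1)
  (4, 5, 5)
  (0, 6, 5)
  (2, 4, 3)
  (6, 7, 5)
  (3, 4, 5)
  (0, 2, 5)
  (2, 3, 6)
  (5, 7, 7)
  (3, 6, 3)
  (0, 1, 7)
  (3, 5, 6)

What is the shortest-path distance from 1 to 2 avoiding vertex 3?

11

Paths from 1 to 2 avoiding 3:
1 → 0 → 4 → 2: 7 + 1 + 3 = 11
1 → 0 → 7 → 5 → 4 → 2: 7 + 2 + 7 + 5 + 3 = 24
1 → 0 → 2: 7 + 5 = 12
1 → 0 → 6 → 7 → 5 → 4 → 2: 7 + 5 + 5 + 7 + 5 + 3 = 32
The minimum is 11.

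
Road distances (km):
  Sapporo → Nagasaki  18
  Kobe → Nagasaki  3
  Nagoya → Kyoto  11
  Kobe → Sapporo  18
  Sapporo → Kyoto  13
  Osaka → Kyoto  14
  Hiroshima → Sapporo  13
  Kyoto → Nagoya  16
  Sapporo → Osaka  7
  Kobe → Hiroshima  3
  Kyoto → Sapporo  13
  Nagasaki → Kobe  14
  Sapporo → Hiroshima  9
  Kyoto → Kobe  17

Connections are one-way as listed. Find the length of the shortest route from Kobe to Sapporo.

Candidate routes:
Kobe -> Hiroshima -> Sapporo: 3 + 13 = 16
Kobe -> Sapporo: 18
Best route has total 16 km.

16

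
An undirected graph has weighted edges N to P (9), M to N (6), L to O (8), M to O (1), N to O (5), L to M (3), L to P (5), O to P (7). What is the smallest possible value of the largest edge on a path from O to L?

Comparing a few candidate routes:
O - P - N - M - L: max(7, 9, 6, 3) = 9
O - L: max(8) = 8
O - P - L: max(7, 5) = 7
O - N - M - L: max(5, 6, 3) = 6
O - M - N - P - L: max(1, 6, 9, 5) = 9
O - M - L: max(1, 3) = 3
Best route has worst link 3.

3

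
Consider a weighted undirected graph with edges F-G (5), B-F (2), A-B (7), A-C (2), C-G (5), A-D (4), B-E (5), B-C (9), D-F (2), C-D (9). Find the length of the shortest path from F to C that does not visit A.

Routes from F to C avoiding A:
F-G-C: 5 + 5 = 10
F-D-C: 2 + 9 = 11
F-B-C: 2 + 9 = 11
Best route has total 10.

10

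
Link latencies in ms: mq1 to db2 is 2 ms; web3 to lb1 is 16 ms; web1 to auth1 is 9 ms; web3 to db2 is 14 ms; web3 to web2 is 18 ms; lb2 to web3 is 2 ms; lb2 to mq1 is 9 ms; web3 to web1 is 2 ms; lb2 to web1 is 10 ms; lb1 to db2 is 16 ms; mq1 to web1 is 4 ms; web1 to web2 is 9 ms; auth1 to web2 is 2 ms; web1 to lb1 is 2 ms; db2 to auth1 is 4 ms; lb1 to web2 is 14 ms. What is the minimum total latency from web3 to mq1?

6

A few of the web3→mq1 routes:
web3 -> lb2 -> mq1: 2 + 9 = 11
web3 -> web1 -> auth1 -> db2 -> mq1: 2 + 9 + 4 + 2 = 17
web3 -> lb2 -> web1 -> mq1: 2 + 10 + 4 = 16
web3 -> web1 -> web2 -> auth1 -> db2 -> mq1: 2 + 9 + 2 + 4 + 2 = 19
web3 -> db2 -> mq1: 14 + 2 = 16
web3 -> web1 -> mq1: 2 + 4 = 6
Shortest: 6 ms.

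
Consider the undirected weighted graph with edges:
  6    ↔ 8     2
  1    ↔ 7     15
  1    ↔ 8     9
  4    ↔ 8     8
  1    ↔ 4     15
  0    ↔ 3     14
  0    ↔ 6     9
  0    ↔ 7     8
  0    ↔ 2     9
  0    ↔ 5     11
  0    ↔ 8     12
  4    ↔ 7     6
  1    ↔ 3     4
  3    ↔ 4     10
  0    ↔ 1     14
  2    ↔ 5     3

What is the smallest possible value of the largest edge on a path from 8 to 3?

Comparing a few candidate routes:
8 → 0 → 3: max(12, 14) = 14
8 → 0 → 7 → 4 → 3: max(12, 8, 6, 10) = 12
8 → 4 → 3: max(8, 10) = 10
8 → 6 → 0 → 7 → 4 → 3: max(2, 9, 8, 6, 10) = 10
8 → 1 → 3: max(9, 4) = 9
Best route has worst link 9.

9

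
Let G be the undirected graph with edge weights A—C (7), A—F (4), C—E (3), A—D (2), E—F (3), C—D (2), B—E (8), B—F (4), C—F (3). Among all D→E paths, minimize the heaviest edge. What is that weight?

3

Some routes from D to E:
D-A-F-E: max(2, 4, 3) = 4
D-A-F-C-E: max(2, 4, 3, 3) = 4
D-C-E: max(2, 3) = 3
D-C-F-E: max(2, 3, 3) = 3
The minimum achievable maximum is 3.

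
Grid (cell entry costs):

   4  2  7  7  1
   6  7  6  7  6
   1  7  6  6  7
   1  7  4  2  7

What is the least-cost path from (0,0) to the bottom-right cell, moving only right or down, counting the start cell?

Best path: [0,0] -> [1,0] -> [2,0] -> [3,0] -> [3,1] -> [3,2] -> [3,3] -> [3,4]
Cost: 4 + 6 + 1 + 1 + 7 + 4 + 2 + 7 = 32
For comparison, the top-then-right route costs 41.

32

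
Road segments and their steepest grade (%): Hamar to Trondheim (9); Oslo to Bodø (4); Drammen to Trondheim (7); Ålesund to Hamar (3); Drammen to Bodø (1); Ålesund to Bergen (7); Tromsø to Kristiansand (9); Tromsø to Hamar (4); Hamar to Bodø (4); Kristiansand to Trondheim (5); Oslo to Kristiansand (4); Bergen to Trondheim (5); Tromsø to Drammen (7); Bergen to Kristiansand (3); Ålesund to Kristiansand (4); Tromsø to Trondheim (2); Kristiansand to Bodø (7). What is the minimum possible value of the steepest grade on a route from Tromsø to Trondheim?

2

Checking several routes:
Tromsø - Hamar - Bodø - Oslo - Kristiansand - Trondheim: max(4, 4, 4, 4, 5) = 5
Tromsø - Hamar - Ålesund - Kristiansand - Oslo - Bodø - Drammen - Trondheim: max(4, 3, 4, 4, 4, 1, 7) = 7
Tromsø - Hamar - Bodø - Oslo - Kristiansand - Bergen - Trondheim: max(4, 4, 4, 4, 3, 5) = 5
Tromsø - Hamar - Ålesund - Kristiansand - Trondheim: max(4, 3, 4, 5) = 5
Tromsø - Hamar - Ålesund - Kristiansand - Bergen - Trondheim: max(4, 3, 4, 3, 5) = 5
Tromsø - Trondheim: max(2) = 2
The minimum achievable maximum is 2%.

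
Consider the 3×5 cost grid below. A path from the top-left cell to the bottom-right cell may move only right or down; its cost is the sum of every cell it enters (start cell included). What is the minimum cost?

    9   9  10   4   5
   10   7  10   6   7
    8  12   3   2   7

Path [0,0] -> [0,1] -> [0,2] -> [0,3] -> [1,3] -> [2,3] -> [2,4]: 9 + 9 + 10 + 4 + 6 + 2 + 7 = 47.

47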